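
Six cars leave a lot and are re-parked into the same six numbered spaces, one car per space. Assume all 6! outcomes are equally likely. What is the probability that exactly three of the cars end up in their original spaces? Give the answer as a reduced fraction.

Favorable outcomes: C(6,3)·!3 = 20·2 = 40.
Total outcomes: 6! = 720.
Probability = 40/720 = 1/18.

1/18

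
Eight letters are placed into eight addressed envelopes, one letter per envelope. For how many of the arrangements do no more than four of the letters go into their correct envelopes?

40179

# with exactly i fixed is C(8,i)·!(8-i); sum over i=0..4:
  i=0: C(8,0)·!8 = 1·14833 = 14833
  i=1: C(8,1)·!7 = 8·1854 = 14832
  i=2: C(8,2)·!6 = 28·265 = 7420
  i=3: C(8,3)·!5 = 56·44 = 2464
  i=4: C(8,4)·!4 = 70·9 = 630
Total = 40179.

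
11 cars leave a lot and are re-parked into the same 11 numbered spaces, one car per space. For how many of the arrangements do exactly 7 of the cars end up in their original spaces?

2970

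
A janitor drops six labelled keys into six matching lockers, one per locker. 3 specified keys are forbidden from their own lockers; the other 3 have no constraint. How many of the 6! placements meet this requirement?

426

Let A_j be the event that the j-th constrained one is fixed. By inclusion-exclusion over the 3 events:
Σ_{j=0}^{3} (-1)^j C(3,j)(6-j)!
= C(3,0)·6! - C(3,1)·5! + C(3,2)·4! - C(3,3)·3!
= 720 - 360 + 72 - 6
= 426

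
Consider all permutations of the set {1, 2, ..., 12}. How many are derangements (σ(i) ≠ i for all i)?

176214841

Use !n = n·!(n-1) + (-1)^n.
!12 = 12·14684570 + 1 = 176214841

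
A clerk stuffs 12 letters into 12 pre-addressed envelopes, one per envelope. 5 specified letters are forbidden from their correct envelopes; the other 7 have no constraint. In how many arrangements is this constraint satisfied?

312273360

Let A_j be the event that the j-th constrained one is fixed. By inclusion-exclusion over the 5 events:
Σ_{j=0}^{5} (-1)^j C(5,j)(12-j)!
= C(5,0)·12! - C(5,1)·11! + C(5,2)·10! - C(5,3)·9! + C(5,4)·8! - C(5,5)·7!
= 479001600 - 199584000 + 36288000 - 3628800 + 201600 - 5040
= 312273360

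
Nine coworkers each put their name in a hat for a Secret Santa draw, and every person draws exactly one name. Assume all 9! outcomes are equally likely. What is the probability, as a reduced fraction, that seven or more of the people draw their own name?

Favorable outcomes: Σ_{i≥7} C(9,i)·!(9-i) = 36·1 + 9·0 + 1·1 = 37.
Total outcomes: 9! = 362880.
Probability = 37/362880 = 37/362880.

37/362880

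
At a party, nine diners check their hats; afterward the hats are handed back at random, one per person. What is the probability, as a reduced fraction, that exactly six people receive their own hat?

Favorable outcomes: C(9,6)·!3 = 84·2 = 168.
Total outcomes: 9! = 362880.
Probability = 168/362880 = 1/2160.

1/2160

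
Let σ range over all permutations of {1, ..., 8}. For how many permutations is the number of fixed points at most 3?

39549

# with exactly i fixed is C(8,i)·!(8-i); sum over i=0..3:
  i=0: C(8,0)·!8 = 1·14833 = 14833
  i=1: C(8,1)·!7 = 8·1854 = 14832
  i=2: C(8,2)·!6 = 28·265 = 7420
  i=3: C(8,3)·!5 = 56·44 = 2464
Total = 39549.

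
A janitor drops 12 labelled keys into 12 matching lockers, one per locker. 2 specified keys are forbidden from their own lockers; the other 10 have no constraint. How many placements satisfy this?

Inclusion-exclusion on the 2 forbidden self-matches:
Σ_{j=0}^{2} (-1)^j C(2,j)(12-j)!
= C(2,0)·12! - C(2,1)·11! + C(2,2)·10!
= 479001600 - 79833600 + 3628800
= 402796800

402796800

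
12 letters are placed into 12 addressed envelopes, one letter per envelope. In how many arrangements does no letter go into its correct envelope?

!12 = 12! · Σ_{k=0}^{12} (-1)^k/k!
= 12! - 12!/1! + 12!/2! - 12!/3! + 12!/4! - 12!/5! + 12!/6! - 12!/7! + 12!/8! - 12!/9! + 12!/10! - 12!/11! + 12!/12!
= 479001600 - 479001600 + 239500800 - 79833600 + 19958400 - 3991680 + 665280 - 95040 + 11880 - 1320 + 132 - 12 + 1
= 176214841

176214841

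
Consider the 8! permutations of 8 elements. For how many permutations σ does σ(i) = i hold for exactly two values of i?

7420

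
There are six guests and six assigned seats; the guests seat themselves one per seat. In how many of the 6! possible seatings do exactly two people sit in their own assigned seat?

Choose which 2 of the 6 are fixed: C(6,2) = 15.
The remaining 4 must be deranged: !4 = 9.
Total: 15 × 9 = 135.

135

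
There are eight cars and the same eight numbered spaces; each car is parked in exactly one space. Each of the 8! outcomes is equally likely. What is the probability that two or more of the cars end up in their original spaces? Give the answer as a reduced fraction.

2131/8064

Favorable outcomes: Σ_{i≥2} C(8,i)·!(8-i) = 28·265 + 56·44 + 70·9 + 56·2 + 28·1 + 8·0 + 1·1 = 10655.
Total outcomes: 8! = 40320.
Probability = 10655/40320 = 2131/8064.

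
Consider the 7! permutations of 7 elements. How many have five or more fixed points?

# with exactly i fixed is C(7,i)·!(7-i); sum over i=5..7:
  i=5: C(7,5)·!2 = 21·1 = 21
  i=6: C(7,6)·!1 = 7·0 = 0
  i=7: C(7,7)·!0 = 1·1 = 1
Total = 22.

22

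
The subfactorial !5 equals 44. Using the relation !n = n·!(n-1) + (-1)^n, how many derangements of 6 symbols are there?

265

!6 = 6·44 + 1 = 265.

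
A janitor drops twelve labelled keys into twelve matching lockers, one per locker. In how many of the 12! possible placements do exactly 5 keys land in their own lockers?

1468368

Choose which 5 of the 12 are fixed: C(12,5) = 792.
The remaining 7 must be deranged: !7 = 1854.
Total: 792 × 1854 = 1468368.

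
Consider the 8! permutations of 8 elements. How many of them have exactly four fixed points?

630

Choose which 4 of the 8 are fixed: C(8,4) = 70.
The remaining 4 must be deranged: !4 = 9.
Total: 70 × 9 = 630.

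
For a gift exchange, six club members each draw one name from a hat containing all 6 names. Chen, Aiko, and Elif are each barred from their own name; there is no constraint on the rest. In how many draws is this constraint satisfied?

426

Let A_j be the event that the j-th constrained one is fixed. By inclusion-exclusion over the 3 events:
Σ_{j=0}^{3} (-1)^j C(3,j)(6-j)!
= C(3,0)·6! - C(3,1)·5! + C(3,2)·4! - C(3,3)·3!
= 720 - 360 + 72 - 6
= 426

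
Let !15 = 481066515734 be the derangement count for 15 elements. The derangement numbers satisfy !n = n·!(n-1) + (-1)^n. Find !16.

7697064251745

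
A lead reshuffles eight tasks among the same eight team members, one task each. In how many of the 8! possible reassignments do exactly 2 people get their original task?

7420

Choose which 2 of the 8 are fixed: C(8,2) = 28.
The other 6 form a derangement: !6 = 265.
Total: 28 × 265 = 7420.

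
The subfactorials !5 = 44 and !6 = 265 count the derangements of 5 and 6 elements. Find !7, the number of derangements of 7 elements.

1854

!7 = (7-1)·(!6 + !5) = 6·(265 + 44) = 6·309 = 1854.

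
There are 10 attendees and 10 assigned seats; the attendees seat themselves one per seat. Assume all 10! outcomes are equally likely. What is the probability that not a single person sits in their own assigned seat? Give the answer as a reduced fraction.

16481/44800

Favorable outcomes: !10 = 1334961.
Total outcomes: 10! = 3628800.
Probability = 1334961/3628800 = 16481/44800.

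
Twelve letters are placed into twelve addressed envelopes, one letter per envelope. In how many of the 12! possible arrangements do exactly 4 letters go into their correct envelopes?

7342335

Choose which 4 of the 12 are fixed: C(12,4) = 495.
The other 8 form a derangement: !8 = 14833.
Total: 495 × 14833 = 7342335.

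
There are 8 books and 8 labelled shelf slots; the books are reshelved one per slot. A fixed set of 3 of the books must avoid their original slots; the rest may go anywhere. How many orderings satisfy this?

27240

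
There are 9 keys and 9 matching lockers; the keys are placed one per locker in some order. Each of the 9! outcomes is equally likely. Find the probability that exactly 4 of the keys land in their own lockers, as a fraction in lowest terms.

Favorable outcomes: C(9,4)·!5 = 126·44 = 5544.
Total outcomes: 9! = 362880.
Probability = 5544/362880 = 11/720.

11/720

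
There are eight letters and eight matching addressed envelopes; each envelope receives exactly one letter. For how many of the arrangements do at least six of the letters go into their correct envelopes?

Sum C(8,i)·!(8-i) for i = 6..8:
  i=6: C(8,6)·!2 = 28·1 = 28
  i=7: C(8,7)·!1 = 8·0 = 0
  i=8: C(8,8)·!0 = 1·1 = 1
Total = 29.

29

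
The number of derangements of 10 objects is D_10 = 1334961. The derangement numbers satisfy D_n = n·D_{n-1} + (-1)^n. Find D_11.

D_11 = 11·1334961 - 1 = 14684570.

14684570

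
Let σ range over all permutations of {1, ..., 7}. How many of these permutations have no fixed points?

!7 = 7! · Σ_{k=0}^{7} (-1)^k/k!
= 7! - 7!/1! + 7!/2! - 7!/3! + 7!/4! - 7!/5! + 7!/6! - 7!/7!
= 5040 - 5040 + 2520 - 840 + 210 - 42 + 7 - 1
= 1854

1854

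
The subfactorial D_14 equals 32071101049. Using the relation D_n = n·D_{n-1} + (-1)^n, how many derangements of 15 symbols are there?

481066515734

D_15 = 15·32071101049 - 1 = 481066515734.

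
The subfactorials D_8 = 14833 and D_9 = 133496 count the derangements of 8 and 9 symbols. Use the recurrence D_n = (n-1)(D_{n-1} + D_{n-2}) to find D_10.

1334961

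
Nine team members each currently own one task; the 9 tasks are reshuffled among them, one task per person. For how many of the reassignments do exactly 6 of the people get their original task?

168

Choose which 6 of the 9 are fixed: C(9,6) = 84.
The other 3 form a derangement: !3 = 2.
Total: 84 × 2 = 168.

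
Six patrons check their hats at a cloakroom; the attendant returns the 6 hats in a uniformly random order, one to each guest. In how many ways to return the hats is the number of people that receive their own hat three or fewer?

Sum C(6,i)·!(6-i) for i = 0..3:
  i=0: C(6,0)·!6 = 1·265 = 265
  i=1: C(6,1)·!5 = 6·44 = 264
  i=2: C(6,2)·!4 = 15·9 = 135
  i=3: C(6,3)·!3 = 20·2 = 40
Total = 704.

704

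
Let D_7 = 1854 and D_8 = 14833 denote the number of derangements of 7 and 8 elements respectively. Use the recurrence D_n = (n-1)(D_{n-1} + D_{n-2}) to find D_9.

D_9 = (9-1)·(D_8 + D_7) = 8·(14833 + 1854) = 8·16687 = 133496.

133496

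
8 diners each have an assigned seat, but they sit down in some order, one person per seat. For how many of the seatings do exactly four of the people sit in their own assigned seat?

Pick the 4 fixed positions: C(8,4) = 70 ways.
The remaining 4 must be deranged: !4 = 9.
Total: 70 × 9 = 630.

630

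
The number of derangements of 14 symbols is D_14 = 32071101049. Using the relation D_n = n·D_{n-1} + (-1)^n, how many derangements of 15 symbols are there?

D_15 = 15·32071101049 - 1 = 481066515734.

481066515734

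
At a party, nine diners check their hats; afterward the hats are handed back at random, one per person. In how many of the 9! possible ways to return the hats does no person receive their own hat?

133496

The number of derangements of 9 is !9 = Σ_{k=0}^{9} (-1)^k·9!/k!
= 9! - 9!/1! + 9!/2! - 9!/3! + 9!/4! - 9!/5! + 9!/6! - 9!/7! + 9!/8! - 9!/9!
= 362880 - 362880 + 181440 - 60480 + 15120 - 3024 + 504 - 72 + 9 - 1
= 133496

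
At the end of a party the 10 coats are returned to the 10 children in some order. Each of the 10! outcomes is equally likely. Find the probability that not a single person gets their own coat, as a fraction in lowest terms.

16481/44800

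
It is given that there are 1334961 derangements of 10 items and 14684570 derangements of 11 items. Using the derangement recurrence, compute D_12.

D_12 = (12-1)·(D_11 + D_10) = 11·(14684570 + 1334961) = 11·16019531 = 176214841.

176214841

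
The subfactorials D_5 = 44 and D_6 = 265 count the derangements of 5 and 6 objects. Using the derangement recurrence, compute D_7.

D_7 = (7-1)·(D_6 + D_5) = 6·(265 + 44) = 6·309 = 1854.

1854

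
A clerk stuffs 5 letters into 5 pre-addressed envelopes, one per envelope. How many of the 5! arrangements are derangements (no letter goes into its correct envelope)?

44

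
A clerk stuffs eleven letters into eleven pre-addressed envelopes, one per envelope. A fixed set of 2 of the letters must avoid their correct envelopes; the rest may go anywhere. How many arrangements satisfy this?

33022080

Let A_j be the event that the j-th constrained one is fixed. By inclusion-exclusion over the 2 events:
Σ_{j=0}^{2} (-1)^j C(2,j)(11-j)!
= C(2,0)·11! - C(2,1)·10! + C(2,2)·9!
= 39916800 - 7257600 + 362880
= 33022080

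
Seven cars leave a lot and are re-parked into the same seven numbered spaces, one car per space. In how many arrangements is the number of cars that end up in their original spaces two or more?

1331

# with exactly i fixed is C(7,i)·!(7-i); sum over i=2..7:
  i=2: C(7,2)·!5 = 21·44 = 924
  i=3: C(7,3)·!4 = 35·9 = 315
  i=4: C(7,4)·!3 = 35·2 = 70
  i=5: C(7,5)·!2 = 21·1 = 21
  i=6: C(7,6)·!1 = 7·0 = 0
  i=7: C(7,7)·!0 = 1·1 = 1
Total = 1331.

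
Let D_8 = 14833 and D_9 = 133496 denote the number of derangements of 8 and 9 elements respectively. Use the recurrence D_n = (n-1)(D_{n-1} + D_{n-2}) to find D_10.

1334961

D_10 = (10-1)·(D_9 + D_8) = 9·(133496 + 14833) = 9·148329 = 1334961.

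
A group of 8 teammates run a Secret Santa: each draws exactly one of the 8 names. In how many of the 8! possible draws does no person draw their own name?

14833

Recurrence: !8 = 7·(!7 + !6).
!8 = 7·(1854 + 265) = 7·2119 = 14833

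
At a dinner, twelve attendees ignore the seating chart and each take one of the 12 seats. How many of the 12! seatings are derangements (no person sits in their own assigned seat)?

176214841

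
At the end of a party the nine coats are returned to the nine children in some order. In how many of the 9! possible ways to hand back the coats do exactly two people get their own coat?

66744

Choose which 2 of the 9 are fixed: C(9,2) = 36.
The remaining 7 must be deranged: !7 = 1854.
Total: 36 × 1854 = 66744.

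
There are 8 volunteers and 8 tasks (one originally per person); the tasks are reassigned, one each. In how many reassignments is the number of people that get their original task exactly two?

7420

Choose which 2 of the 8 are fixed: C(8,2) = 28.
The remaining 6 must be deranged: !6 = 265.
Total: 28 × 265 = 7420.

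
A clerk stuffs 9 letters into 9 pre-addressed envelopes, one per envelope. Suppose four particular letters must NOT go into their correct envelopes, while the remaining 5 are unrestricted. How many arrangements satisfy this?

Let A_j be the event that the j-th constrained one is fixed. By inclusion-exclusion over the 4 events:
Σ_{j=0}^{4} (-1)^j C(4,j)(9-j)!
= C(4,0)·9! - C(4,1)·8! + C(4,2)·7! - C(4,3)·6! + C(4,4)·5!
= 362880 - 161280 + 30240 - 2880 + 120
= 229080

229080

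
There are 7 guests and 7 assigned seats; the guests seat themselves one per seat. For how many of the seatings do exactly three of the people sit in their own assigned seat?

315

Pick the 3 fixed positions: C(7,3) = 35 ways.
The other 4 form a derangement: !4 = 9.
Total: 35 × 9 = 315.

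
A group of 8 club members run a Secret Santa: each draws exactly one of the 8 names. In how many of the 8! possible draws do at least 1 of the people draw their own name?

25487

Sum C(8,i)·!(8-i) for i = 1..8:
  i=1: C(8,1)·!7 = 8·1854 = 14832
  i=2: C(8,2)·!6 = 28·265 = 7420
  i=3: C(8,3)·!5 = 56·44 = 2464
  i=4: C(8,4)·!4 = 70·9 = 630
  i=5: C(8,5)·!3 = 56·2 = 112
  i=6: C(8,6)·!2 = 28·1 = 28
  i=7: C(8,7)·!1 = 8·0 = 0
  i=8: C(8,8)·!0 = 1·1 = 1
Total = 25487.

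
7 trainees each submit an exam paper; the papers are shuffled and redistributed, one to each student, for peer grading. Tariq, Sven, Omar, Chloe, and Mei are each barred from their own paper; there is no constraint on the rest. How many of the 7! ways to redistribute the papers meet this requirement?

Let A_j be the event that the j-th constrained one is fixed. By inclusion-exclusion over the 5 events:
Σ_{j=0}^{5} (-1)^j C(5,j)(7-j)!
= C(5,0)·7! - C(5,1)·6! + C(5,2)·5! - C(5,3)·4! + C(5,4)·3! - C(5,5)·2!
= 5040 - 3600 + 1200 - 240 + 30 - 2
= 2428

2428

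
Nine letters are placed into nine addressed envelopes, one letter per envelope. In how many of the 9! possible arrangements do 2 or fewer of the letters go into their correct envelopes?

333737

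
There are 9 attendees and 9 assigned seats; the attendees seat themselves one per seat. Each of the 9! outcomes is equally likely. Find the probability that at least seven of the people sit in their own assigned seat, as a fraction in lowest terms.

37/362880

Favorable outcomes: Σ_{i≥7} C(9,i)·!(9-i) = 36·1 + 9·0 + 1·1 = 37.
Total outcomes: 9! = 362880.
Probability = 37/362880 = 37/362880.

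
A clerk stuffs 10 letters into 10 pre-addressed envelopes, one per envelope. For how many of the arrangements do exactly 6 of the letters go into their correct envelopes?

1890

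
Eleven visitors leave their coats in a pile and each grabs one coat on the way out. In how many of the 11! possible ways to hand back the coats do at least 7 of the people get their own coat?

Sum C(11,i)·!(11-i) for i = 7..11:
  i=7: C(11,7)·!4 = 330·9 = 2970
  i=8: C(11,8)·!3 = 165·2 = 330
  i=9: C(11,9)·!2 = 55·1 = 55
  i=10: C(11,10)·!1 = 11·0 = 0
  i=11: C(11,11)·!0 = 1·1 = 1
Total = 3356.

3356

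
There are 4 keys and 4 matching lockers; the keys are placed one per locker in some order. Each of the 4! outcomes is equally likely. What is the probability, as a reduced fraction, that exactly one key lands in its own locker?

Favorable outcomes: C(4,1)·!3 = 4·2 = 8.
Total outcomes: 4! = 24.
Probability = 8/24 = 1/3.

1/3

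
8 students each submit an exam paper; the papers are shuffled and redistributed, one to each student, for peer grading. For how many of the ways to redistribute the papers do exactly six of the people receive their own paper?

Pick the 6 fixed positions: C(8,6) = 28 ways.
The remaining 2 must be deranged: !2 = 1.
Total: 28 × 1 = 28.

28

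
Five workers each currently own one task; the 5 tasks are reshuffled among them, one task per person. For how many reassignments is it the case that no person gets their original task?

44

!5 = 5! · Σ_{k=0}^{5} (-1)^k/k!
= 5! - 5!/1! + 5!/2! - 5!/3! + 5!/4! - 5!/5!
= 120 - 120 + 60 - 20 + 5 - 1
= 44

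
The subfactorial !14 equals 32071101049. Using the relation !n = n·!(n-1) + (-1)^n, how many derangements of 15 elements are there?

481066515734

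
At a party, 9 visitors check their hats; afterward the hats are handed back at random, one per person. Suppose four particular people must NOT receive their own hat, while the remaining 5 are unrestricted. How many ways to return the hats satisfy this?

229080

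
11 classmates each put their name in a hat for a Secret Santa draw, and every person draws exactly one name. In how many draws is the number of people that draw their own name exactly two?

7342280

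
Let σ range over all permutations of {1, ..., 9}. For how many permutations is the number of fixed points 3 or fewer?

355997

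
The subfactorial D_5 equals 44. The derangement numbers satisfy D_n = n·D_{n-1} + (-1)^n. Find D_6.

D_6 = 6·44 + 1 = 265.

265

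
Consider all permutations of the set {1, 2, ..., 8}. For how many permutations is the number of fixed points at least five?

141

Sum C(8,i)·!(8-i) for i = 5..8:
  i=5: C(8,5)·!3 = 56·2 = 112
  i=6: C(8,6)·!2 = 28·1 = 28
  i=7: C(8,7)·!1 = 8·0 = 0
  i=8: C(8,8)·!0 = 1·1 = 1
Total = 141.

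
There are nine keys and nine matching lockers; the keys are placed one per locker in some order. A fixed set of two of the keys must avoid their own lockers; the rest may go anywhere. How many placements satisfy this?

287280

Inclusion-exclusion on the 2 forbidden self-matches:
Σ_{j=0}^{2} (-1)^j C(2,j)(9-j)!
= C(2,0)·9! - C(2,1)·8! + C(2,2)·7!
= 362880 - 80640 + 5040
= 287280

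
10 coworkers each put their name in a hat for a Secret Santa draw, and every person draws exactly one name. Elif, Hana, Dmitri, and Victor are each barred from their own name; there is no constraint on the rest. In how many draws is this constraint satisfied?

2399760

Let A_j be the event that the j-th constrained one is fixed. By inclusion-exclusion over the 4 events:
Σ_{j=0}^{4} (-1)^j C(4,j)(10-j)!
= C(4,0)·10! - C(4,1)·9! + C(4,2)·8! - C(4,3)·7! + C(4,4)·6!
= 3628800 - 1451520 + 241920 - 20160 + 720
= 2399760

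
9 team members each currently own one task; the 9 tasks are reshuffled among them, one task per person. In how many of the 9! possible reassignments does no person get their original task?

The subfactorial !9 = [9!/e] (nearest integer).
9! = 362880, and 362880/e ≈ 133496.09, so !9 = 133496.

133496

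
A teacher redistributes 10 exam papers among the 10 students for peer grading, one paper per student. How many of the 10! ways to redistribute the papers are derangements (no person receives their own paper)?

!10 is the nearest integer to 10!/e.
10! = 3628800, and 3628800/e ≈ 1334960.92, so !10 = 1334961.

1334961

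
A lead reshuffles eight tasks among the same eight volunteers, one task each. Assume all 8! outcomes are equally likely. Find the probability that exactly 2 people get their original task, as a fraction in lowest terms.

53/288

Favorable outcomes: C(8,2)·!6 = 28·265 = 7420.
Total outcomes: 8! = 40320.
Probability = 7420/40320 = 53/288.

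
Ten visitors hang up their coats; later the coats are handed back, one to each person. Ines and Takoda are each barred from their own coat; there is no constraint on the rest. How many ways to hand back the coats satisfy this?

Inclusion-exclusion on the 2 forbidden self-matches:
Σ_{j=0}^{2} (-1)^j C(2,j)(10-j)!
= C(2,0)·10! - C(2,1)·9! + C(2,2)·8!
= 3628800 - 725760 + 40320
= 2943360

2943360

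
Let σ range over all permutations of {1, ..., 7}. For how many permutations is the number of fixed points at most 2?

Sum C(7,i)·!(7-i) for i = 0..2:
  i=0: C(7,0)·!7 = 1·1854 = 1854
  i=1: C(7,1)·!6 = 7·265 = 1855
  i=2: C(7,2)·!5 = 21·44 = 924
Total = 4633.

4633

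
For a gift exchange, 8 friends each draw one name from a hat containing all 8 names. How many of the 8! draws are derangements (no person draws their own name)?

14833

The number of derangements of 8 is !8 = Σ_{k=0}^{8} (-1)^k·8!/k!
= 8! - 8!/1! + 8!/2! - 8!/3! + 8!/4! - 8!/5! + 8!/6! - 8!/7! + 8!/8!
= 40320 - 40320 + 20160 - 6720 + 1680 - 336 + 56 - 8 + 1
= 14833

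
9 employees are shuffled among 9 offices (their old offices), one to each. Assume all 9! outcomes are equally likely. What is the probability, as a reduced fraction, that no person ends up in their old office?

Favorable outcomes: !9 = 133496.
Total outcomes: 9! = 362880.
Probability = 133496/362880 = 16687/45360.

16687/45360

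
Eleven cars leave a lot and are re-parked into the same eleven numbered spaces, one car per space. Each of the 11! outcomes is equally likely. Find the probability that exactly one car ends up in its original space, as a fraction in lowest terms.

Favorable outcomes: C(11,1)·!10 = 11·1334961 = 14684571.
Total outcomes: 11! = 39916800.
Probability = 14684571/39916800 = 16481/44800.

16481/44800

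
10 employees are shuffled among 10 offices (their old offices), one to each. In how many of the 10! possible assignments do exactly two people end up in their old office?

667485

Pick the 2 fixed positions: C(10,2) = 45 ways.
The other 8 form a derangement: !8 = 14833.
Total: 45 × 14833 = 667485.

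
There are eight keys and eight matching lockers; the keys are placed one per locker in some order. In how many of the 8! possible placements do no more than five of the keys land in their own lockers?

# with exactly i fixed is C(8,i)·!(8-i); sum over i=0..5:
  i=0: C(8,0)·!8 = 1·14833 = 14833
  i=1: C(8,1)·!7 = 8·1854 = 14832
  i=2: C(8,2)·!6 = 28·265 = 7420
  i=3: C(8,3)·!5 = 56·44 = 2464
  i=4: C(8,4)·!4 = 70·9 = 630
  i=5: C(8,5)·!3 = 56·2 = 112
Total = 40291.

40291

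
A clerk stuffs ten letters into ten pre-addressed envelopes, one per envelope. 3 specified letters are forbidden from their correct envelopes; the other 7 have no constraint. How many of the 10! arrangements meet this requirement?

2656080

Inclusion-exclusion on the 3 forbidden self-matches:
Σ_{j=0}^{3} (-1)^j C(3,j)(10-j)!
= C(3,0)·10! - C(3,1)·9! + C(3,2)·8! - C(3,3)·7!
= 3628800 - 1088640 + 120960 - 5040
= 2656080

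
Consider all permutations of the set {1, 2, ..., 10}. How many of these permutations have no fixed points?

!10 is the nearest integer to 10!/e.
10! = 3628800, and 3628800/e ≈ 1334960.92, so !10 = 1334961.

1334961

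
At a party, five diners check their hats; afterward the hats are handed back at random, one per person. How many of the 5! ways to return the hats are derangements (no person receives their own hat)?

!5 = 5! · Σ_{k=0}^{5} (-1)^k/k!
= 5! - 5!/1! + 5!/2! - 5!/3! + 5!/4! - 5!/5!
= 120 - 120 + 60 - 20 + 5 - 1
= 44

44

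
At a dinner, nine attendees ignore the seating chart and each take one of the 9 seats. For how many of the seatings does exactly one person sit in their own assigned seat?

133497

Choose which one of the 9 is fixed: C(9,1) = 9.
The other 8 form a derangement: !8 = 14833.
Total: 9 × 14833 = 133497.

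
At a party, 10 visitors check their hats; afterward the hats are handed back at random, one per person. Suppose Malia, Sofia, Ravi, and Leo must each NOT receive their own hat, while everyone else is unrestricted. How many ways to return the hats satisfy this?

Let A_j be the event that the j-th constrained one is fixed. By inclusion-exclusion over the 4 events:
Σ_{j=0}^{4} (-1)^j C(4,j)(10-j)!
= C(4,0)·10! - C(4,1)·9! + C(4,2)·8! - C(4,3)·7! + C(4,4)·6!
= 3628800 - 1451520 + 241920 - 20160 + 720
= 2399760

2399760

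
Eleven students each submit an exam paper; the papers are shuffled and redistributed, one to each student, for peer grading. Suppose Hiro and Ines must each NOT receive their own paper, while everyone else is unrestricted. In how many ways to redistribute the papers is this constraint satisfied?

33022080

Let A_j be the event that the j-th constrained one is fixed. By inclusion-exclusion over the 2 events:
Σ_{j=0}^{2} (-1)^j C(2,j)(11-j)!
= C(2,0)·11! - C(2,1)·10! + C(2,2)·9!
= 39916800 - 7257600 + 362880
= 33022080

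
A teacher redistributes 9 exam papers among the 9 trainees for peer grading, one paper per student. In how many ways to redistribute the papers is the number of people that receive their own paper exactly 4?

5544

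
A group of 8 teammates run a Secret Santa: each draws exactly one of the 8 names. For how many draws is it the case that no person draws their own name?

14833

!8 is the nearest integer to 8!/e.
8! = 40320, and 40320/e ≈ 14832.90, so !8 = 14833.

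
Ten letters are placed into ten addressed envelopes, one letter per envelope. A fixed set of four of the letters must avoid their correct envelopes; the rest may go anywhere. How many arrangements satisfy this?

2399760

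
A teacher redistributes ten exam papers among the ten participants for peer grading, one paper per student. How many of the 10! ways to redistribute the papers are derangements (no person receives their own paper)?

Recurrence: !10 = 9·(!9 + !8).
!10 = 9·(133496 + 14833) = 9·148329 = 1334961

1334961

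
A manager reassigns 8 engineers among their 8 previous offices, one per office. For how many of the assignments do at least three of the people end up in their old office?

3235

# with exactly i fixed is C(8,i)·!(8-i); sum over i=3..8:
  i=3: C(8,3)·!5 = 56·44 = 2464
  i=4: C(8,4)·!4 = 70·9 = 630
  i=5: C(8,5)·!3 = 56·2 = 112
  i=6: C(8,6)·!2 = 28·1 = 28
  i=7: C(8,7)·!1 = 8·0 = 0
  i=8: C(8,8)·!0 = 1·1 = 1
Total = 3235.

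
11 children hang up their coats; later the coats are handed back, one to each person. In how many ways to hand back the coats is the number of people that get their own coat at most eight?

39916744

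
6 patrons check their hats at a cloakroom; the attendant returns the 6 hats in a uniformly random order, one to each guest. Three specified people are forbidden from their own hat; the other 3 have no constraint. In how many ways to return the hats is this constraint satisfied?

426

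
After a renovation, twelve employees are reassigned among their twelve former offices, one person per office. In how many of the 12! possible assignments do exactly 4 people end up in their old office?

7342335

Pick the 4 fixed positions: C(12,4) = 495 ways.
The other 8 form a derangement: !8 = 14833.
Total: 495 × 14833 = 7342335.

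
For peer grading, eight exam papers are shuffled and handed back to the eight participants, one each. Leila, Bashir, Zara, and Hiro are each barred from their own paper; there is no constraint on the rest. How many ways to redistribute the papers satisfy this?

24024

Let A_j be the event that the j-th constrained one is fixed. By inclusion-exclusion over the 4 events:
Σ_{j=0}^{4} (-1)^j C(4,j)(8-j)!
= C(4,0)·8! - C(4,1)·7! + C(4,2)·6! - C(4,3)·5! + C(4,4)·4!
= 40320 - 20160 + 4320 - 480 + 24
= 24024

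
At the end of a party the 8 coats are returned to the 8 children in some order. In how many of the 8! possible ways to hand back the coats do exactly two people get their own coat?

Pick the 2 fixed positions: C(8,2) = 28 ways.
The remaining 6 must be deranged: !6 = 265.
Total: 28 × 265 = 7420.

7420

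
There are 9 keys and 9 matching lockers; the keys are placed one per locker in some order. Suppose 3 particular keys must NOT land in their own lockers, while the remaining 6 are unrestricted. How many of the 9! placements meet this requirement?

Let A_j be the event that the j-th constrained one is fixed. By inclusion-exclusion over the 3 events:
Σ_{j=0}^{3} (-1)^j C(3,j)(9-j)!
= C(3,0)·9! - C(3,1)·8! + C(3,2)·7! - C(3,3)·6!
= 362880 - 120960 + 15120 - 720
= 256320

256320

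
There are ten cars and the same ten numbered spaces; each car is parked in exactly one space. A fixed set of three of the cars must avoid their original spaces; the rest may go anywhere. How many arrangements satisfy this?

2656080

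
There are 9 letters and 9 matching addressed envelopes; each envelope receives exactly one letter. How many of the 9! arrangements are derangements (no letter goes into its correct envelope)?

133496

Recurrence: !9 = 8·(!8 + !7).
!9 = 8·(14833 + 1854) = 8·16687 = 133496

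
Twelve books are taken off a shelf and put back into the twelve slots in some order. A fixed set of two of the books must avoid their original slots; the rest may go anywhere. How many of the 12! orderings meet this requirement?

402796800

Inclusion-exclusion on the 2 forbidden self-matches:
Σ_{j=0}^{2} (-1)^j C(2,j)(12-j)!
= C(2,0)·12! - C(2,1)·11! + C(2,2)·10!
= 479001600 - 79833600 + 3628800
= 402796800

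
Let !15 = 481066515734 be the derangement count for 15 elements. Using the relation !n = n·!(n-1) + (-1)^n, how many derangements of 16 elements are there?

7697064251745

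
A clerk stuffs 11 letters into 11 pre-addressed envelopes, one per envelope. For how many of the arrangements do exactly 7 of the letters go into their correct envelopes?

Pick the 7 fixed positions: C(11,7) = 330 ways.
The other 4 form a derangement: !4 = 9.
Total: 330 × 9 = 2970.

2970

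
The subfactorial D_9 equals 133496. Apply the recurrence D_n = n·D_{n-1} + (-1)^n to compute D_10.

D_10 = 10·133496 + 1 = 1334961.

1334961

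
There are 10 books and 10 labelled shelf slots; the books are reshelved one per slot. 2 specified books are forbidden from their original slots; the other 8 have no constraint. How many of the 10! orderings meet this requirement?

Inclusion-exclusion on the 2 forbidden self-matches:
Σ_{j=0}^{2} (-1)^j C(2,j)(10-j)!
= C(2,0)·10! - C(2,1)·9! + C(2,2)·8!
= 3628800 - 725760 + 40320
= 2943360

2943360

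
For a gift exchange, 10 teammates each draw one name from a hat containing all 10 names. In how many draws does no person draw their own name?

1334961

By inclusion-exclusion, !10 = Σ (-1)^k · 10!/k! for k=0..10
= 10! - 10!/1! + 10!/2! - 10!/3! + 10!/4! - 10!/5! + 10!/6! - 10!/7! + 10!/8! - 10!/9! + 10!/10!
= 3628800 - 3628800 + 1814400 - 604800 + 151200 - 30240 + 5040 - 720 + 90 - 10 + 1
= 1334961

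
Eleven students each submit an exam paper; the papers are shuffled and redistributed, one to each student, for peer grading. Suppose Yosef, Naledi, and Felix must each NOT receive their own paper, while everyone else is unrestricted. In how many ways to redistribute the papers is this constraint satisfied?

30078720

Inclusion-exclusion on the 3 forbidden self-matches:
Σ_{j=0}^{3} (-1)^j C(3,j)(11-j)!
= C(3,0)·11! - C(3,1)·10! + C(3,2)·9! - C(3,3)·8!
= 39916800 - 10886400 + 1088640 - 40320
= 30078720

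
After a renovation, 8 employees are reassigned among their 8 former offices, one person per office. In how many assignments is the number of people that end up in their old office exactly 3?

2464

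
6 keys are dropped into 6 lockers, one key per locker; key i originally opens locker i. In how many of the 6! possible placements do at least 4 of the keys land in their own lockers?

# with exactly i fixed is C(6,i)·!(6-i); sum over i=4..6:
  i=4: C(6,4)·!2 = 15·1 = 15
  i=5: C(6,5)·!1 = 6·0 = 0
  i=6: C(6,6)·!0 = 1·1 = 1
Total = 16.

16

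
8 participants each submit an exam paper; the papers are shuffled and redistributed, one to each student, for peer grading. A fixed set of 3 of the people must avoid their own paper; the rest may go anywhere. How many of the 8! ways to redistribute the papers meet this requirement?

Let A_j be the event that the j-th constrained one is fixed. By inclusion-exclusion over the 3 events:
Σ_{j=0}^{3} (-1)^j C(3,j)(8-j)!
= C(3,0)·8! - C(3,1)·7! + C(3,2)·6! - C(3,3)·5!
= 40320 - 15120 + 2160 - 120
= 27240

27240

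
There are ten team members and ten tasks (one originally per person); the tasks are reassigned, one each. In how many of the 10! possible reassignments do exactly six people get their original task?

Choose which 6 of the 10 are fixed: C(10,6) = 210.
The remaining 4 must be deranged: !4 = 9.
Total: 210 × 9 = 1890.

1890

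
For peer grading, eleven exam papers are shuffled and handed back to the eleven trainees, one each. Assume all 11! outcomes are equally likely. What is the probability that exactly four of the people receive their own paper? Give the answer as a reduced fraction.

103/6720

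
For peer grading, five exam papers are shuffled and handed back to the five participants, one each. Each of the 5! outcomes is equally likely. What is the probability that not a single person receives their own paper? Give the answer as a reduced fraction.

11/30

Favorable outcomes: !5 = 44.
Total outcomes: 5! = 120.
Probability = 44/120 = 11/30.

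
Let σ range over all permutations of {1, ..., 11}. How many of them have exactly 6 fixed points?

20328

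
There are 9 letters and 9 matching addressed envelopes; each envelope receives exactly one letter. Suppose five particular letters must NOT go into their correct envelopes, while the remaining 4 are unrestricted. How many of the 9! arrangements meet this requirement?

205056

Let A_j be the event that the j-th constrained one is fixed. By inclusion-exclusion over the 5 events:
Σ_{j=0}^{5} (-1)^j C(5,j)(9-j)!
= C(5,0)·9! - C(5,1)·8! + C(5,2)·7! - C(5,3)·6! + C(5,4)·5! - C(5,5)·4!
= 362880 - 201600 + 50400 - 7200 + 600 - 24
= 205056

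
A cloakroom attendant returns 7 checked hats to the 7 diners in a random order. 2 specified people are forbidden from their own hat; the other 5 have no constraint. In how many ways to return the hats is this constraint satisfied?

3720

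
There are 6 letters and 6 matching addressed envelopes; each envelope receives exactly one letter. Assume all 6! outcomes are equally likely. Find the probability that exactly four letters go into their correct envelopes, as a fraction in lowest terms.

1/48

Favorable outcomes: C(6,4)·!2 = 15·1 = 15.
Total outcomes: 6! = 720.
Probability = 15/720 = 1/48.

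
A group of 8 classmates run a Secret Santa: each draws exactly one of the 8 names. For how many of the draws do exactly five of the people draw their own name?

Choose which 5 of the 8 are fixed: C(8,5) = 56.
The other 3 form a derangement: !3 = 2.
Total: 56 × 2 = 112.

112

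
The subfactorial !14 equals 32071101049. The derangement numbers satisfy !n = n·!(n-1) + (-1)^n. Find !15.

!15 = 15·32071101049 - 1 = 481066515734.

481066515734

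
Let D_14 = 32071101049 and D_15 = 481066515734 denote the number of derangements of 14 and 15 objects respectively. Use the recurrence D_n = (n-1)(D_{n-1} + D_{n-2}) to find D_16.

D_16 = (16-1)·(D_15 + D_14) = 15·(481066515734 + 32071101049) = 15·513137616783 = 7697064251745.

7697064251745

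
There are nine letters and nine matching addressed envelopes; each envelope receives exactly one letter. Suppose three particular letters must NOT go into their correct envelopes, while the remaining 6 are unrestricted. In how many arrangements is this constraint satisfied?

256320

Let A_j be the event that the j-th constrained one is fixed. By inclusion-exclusion over the 3 events:
Σ_{j=0}^{3} (-1)^j C(3,j)(9-j)!
= C(3,0)·9! - C(3,1)·8! + C(3,2)·7! - C(3,3)·6!
= 362880 - 120960 + 15120 - 720
= 256320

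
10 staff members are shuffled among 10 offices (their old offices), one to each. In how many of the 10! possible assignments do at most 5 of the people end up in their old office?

Sum C(10,i)·!(10-i) for i = 0..5:
  i=0: C(10,0)·!10 = 1·1334961 = 1334961
  i=1: C(10,1)·!9 = 10·133496 = 1334960
  i=2: C(10,2)·!8 = 45·14833 = 667485
  i=3: C(10,3)·!7 = 120·1854 = 222480
  i=4: C(10,4)·!6 = 210·265 = 55650
  i=5: C(10,5)·!5 = 252·44 = 11088
Total = 3626624.

3626624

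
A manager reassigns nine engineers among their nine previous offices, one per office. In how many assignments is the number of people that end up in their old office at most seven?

Sum C(9,i)·!(9-i) for i = 0..7:
  i=0: C(9,0)·!9 = 1·133496 = 133496
  i=1: C(9,1)·!8 = 9·14833 = 133497
  i=2: C(9,2)·!7 = 36·1854 = 66744
  i=3: C(9,3)·!6 = 84·265 = 22260
  i=4: C(9,4)·!5 = 126·44 = 5544
  i=5: C(9,5)·!4 = 126·9 = 1134
  i=6: C(9,6)·!3 = 84·2 = 168
  i=7: C(9,7)·!2 = 36·1 = 36
Total = 362879.

362879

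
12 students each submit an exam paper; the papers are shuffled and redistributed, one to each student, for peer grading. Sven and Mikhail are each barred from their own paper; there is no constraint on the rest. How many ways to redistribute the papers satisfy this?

Let A_j be the event that the j-th constrained one is fixed. By inclusion-exclusion over the 2 events:
Σ_{j=0}^{2} (-1)^j C(2,j)(12-j)!
= C(2,0)·12! - C(2,1)·11! + C(2,2)·10!
= 479001600 - 79833600 + 3628800
= 402796800

402796800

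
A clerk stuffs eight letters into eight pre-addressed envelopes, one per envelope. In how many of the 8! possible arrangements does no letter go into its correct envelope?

Recurrence: !8 = 8·!7 + (-1)^8.
!8 = 8·1854 + 1 = 14833

14833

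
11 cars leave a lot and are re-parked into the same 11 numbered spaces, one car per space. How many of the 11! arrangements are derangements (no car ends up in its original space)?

!11 is the nearest integer to 11!/e.
11! = 39916800, and 39916800/e ≈ 14684570.08, so !11 = 14684570.

14684570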